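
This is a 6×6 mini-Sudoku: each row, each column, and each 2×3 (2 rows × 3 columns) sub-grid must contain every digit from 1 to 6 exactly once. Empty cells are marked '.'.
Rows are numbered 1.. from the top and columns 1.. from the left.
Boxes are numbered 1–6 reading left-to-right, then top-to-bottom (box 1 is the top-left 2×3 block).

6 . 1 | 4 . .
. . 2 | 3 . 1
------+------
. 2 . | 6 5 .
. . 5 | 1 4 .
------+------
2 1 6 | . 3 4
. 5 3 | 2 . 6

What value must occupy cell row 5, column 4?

5

Row 5 already contains {1, 2, 3, 4, 6}.
Column 4 already contains {1, 2, 3, 4, 6}.
Its 2×3 block (box 6) already contains {2, 3, 4, 6}.
The only value from 1–6 not eliminated is 5, so row 5, column 4 = 5.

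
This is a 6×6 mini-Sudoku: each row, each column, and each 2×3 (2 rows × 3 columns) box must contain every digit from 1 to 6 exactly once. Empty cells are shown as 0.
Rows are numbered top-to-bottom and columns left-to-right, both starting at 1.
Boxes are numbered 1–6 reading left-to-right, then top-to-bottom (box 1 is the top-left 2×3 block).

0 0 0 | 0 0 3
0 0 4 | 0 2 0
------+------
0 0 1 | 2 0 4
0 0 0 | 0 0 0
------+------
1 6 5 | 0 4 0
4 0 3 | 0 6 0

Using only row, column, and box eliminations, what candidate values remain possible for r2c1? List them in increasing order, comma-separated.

3,5,6

Row 2 already contains {2, 4}.
Column 1 already contains {1, 4}.
Its 2×3 block (box 1) already contains {4}.
Removing those from 1–6 leaves {3, 5, 6} as the candidates for r2c1.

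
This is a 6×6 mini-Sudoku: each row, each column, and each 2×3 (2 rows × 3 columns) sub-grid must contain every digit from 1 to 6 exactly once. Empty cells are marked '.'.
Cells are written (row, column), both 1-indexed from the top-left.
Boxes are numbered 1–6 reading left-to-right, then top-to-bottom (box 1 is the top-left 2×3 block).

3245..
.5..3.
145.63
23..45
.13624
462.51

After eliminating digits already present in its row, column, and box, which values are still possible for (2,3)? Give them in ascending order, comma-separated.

1,6

Row 2 already contains {3, 5}.
Column 3 already contains {2, 3, 4, 5}.
Its 2×3 block (box 1) already contains {2, 3, 4, 5}.
Removing those from 1–6 leaves {1, 6} as the candidates for (2,3).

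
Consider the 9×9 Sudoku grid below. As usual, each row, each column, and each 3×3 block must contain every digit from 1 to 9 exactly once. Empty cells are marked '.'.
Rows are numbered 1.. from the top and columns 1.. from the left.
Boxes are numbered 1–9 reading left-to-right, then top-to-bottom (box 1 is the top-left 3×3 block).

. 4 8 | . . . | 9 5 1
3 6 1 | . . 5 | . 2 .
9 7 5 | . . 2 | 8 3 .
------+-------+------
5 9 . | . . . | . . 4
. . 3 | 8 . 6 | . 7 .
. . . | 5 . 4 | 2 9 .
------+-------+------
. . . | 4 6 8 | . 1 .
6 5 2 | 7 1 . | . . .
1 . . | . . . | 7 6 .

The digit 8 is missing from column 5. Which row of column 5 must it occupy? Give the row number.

2

Consider where 8 can go in column 5.
row 1, column 5 is out (row 1 already has a 8). row 3, column 5 is out (row 3 already has a 8). row 4, column 5 is out (box 5 already has a 8). row 5, column 5 is out (row 5 already has a 8). The remaining empty cells in column 5 are similarly blocked.
So the only cell in column 5 that can hold 8 is row 2, column 5.
That is row 2.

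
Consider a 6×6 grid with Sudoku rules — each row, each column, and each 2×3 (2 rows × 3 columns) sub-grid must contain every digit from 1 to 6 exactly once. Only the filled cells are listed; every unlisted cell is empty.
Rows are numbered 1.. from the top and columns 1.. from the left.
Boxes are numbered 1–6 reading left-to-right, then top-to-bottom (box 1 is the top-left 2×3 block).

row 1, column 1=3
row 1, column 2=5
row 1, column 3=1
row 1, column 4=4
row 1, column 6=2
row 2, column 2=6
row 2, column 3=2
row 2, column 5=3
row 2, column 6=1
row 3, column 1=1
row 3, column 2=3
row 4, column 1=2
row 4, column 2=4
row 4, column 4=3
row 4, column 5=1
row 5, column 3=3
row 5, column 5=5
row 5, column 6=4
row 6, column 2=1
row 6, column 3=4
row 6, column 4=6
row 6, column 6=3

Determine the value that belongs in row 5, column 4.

1

Cell row 5, column 4 itself could take any of {1, 2} by direct elimination.
Consider where 1 can go in column 4.
row 2, column 4 is out (row 2 already has a 1).
row 3, column 4 is out (row 3 already has a 1).
So the only cell in column 4 that can hold 1 is row 5, column 4.
Therefore row 5, column 4 = 1.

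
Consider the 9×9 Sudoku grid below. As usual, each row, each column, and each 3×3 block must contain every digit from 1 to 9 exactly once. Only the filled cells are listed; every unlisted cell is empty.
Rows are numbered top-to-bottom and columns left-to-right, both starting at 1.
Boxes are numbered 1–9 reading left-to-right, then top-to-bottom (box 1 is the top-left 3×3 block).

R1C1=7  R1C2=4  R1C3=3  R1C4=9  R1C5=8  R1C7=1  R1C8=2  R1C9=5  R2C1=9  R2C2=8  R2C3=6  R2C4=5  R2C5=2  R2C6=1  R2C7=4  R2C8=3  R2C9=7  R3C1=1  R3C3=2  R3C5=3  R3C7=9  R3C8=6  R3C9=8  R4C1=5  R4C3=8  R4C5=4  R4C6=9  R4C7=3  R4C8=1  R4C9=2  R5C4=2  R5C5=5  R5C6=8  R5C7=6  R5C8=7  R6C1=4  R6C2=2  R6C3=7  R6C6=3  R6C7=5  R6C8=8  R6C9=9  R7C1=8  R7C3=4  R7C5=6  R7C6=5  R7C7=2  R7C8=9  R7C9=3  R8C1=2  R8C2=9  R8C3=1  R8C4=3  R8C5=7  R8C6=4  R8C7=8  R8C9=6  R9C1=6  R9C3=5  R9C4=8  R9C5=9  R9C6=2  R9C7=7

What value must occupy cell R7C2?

7

Row 7 already contains {2, 3, 4, 5, 6, 8, 9}.
Column 2 already contains {2, 4, 8, 9}.
Its 3×3 block (box 7) already contains {1, 2, 4, 5, 6, 8, 9}.
The only value from 1–9 not eliminated is 7, so R7C2 = 7.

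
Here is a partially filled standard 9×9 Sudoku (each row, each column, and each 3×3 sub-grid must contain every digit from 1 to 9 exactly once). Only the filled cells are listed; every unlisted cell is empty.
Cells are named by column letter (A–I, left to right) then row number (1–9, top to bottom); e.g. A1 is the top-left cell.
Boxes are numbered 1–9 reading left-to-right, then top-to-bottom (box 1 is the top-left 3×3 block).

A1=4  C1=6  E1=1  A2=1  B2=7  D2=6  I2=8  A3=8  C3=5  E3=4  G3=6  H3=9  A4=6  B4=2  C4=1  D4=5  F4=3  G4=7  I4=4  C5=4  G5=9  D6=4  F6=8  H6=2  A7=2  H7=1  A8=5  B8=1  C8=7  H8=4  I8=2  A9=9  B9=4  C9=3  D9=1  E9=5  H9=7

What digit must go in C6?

Row 6 already contains {2, 4, 8}.
Column C already contains {1, 3, 4, 5, 6, 7}.
Its 3×3 block (box 4) already contains {1, 2, 4, 6}.
The only value from 1–9 not eliminated is 9, so C6 = 9.

9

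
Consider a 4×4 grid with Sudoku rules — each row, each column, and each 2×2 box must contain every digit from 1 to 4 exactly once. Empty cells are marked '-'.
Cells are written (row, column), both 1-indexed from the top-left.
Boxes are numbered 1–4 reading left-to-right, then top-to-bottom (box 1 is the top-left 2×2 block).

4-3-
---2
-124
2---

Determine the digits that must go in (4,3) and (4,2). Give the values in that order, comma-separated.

1,4

For (4,3):
  Row 4 already contains {2}.
  Column 3 already contains {2, 3}.
  Its 2×2 block (box 4) already contains {2, 4}.
  The only value from 1–4 not eliminated is 1, so (4,3) = 1.
For (4,2):
  Consider where 4 can go in row 4.
  (4,3) is out (box 4 already has a 4).
  (4,4) is out (column 4 already has a 4).
  So the only cell in row 4 that can hold 4 is (4,2).
  So (4,2) = 4.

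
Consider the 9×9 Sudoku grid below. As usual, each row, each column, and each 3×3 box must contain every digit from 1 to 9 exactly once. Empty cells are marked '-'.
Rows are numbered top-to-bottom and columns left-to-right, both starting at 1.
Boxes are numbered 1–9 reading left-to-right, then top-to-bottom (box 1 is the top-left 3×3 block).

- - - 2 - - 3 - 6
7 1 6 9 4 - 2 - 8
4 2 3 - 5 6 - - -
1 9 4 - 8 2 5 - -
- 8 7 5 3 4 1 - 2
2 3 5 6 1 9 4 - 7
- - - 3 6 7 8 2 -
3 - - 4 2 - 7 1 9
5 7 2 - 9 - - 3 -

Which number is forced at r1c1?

Cell r1c1 itself could take any of {8, 9} by direct elimination.
Consider where 8 can go in column 1.
r5c1 is out (row 5 already has a 8).
r7c1 is out (row 7 already has a 8).
So the only cell in column 1 that can hold 8 is r1c1.
Therefore r1c1 = 8.

8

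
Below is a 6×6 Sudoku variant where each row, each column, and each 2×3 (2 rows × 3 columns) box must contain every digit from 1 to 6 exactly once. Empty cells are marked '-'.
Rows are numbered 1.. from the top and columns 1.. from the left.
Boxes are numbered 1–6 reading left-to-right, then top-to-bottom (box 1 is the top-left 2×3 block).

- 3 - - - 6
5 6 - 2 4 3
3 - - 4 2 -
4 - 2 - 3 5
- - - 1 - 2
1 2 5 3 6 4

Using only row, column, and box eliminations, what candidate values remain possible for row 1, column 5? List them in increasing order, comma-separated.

1,5

Row 1 already contains {3, 6}.
Column 5 already contains {2, 3, 4, 6}.
Its 2×3 block (box 2) already contains {2, 3, 4, 6}.
Removing those from 1–6 leaves {1, 5} as the candidates for row 1, column 5.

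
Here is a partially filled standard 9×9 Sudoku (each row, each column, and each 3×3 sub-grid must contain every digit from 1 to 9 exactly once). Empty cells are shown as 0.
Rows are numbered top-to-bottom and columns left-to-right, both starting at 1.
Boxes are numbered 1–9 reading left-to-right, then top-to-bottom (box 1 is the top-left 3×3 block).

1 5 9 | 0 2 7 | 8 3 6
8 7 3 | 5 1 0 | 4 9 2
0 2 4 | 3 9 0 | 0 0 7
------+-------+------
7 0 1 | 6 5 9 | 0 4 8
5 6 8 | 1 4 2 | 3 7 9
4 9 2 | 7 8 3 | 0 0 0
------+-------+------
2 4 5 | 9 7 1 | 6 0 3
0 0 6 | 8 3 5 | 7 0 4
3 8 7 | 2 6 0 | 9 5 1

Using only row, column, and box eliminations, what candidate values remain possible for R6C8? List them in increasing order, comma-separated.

Row 6 already contains {2, 3, 4, 7, 8, 9}.
Column 8 already contains {3, 4, 5, 7, 9}.
Its 3×3 block (box 6) already contains {3, 4, 7, 8, 9}.
Removing those from 1–9 leaves {1, 6} as the candidates for R6C8.

1,6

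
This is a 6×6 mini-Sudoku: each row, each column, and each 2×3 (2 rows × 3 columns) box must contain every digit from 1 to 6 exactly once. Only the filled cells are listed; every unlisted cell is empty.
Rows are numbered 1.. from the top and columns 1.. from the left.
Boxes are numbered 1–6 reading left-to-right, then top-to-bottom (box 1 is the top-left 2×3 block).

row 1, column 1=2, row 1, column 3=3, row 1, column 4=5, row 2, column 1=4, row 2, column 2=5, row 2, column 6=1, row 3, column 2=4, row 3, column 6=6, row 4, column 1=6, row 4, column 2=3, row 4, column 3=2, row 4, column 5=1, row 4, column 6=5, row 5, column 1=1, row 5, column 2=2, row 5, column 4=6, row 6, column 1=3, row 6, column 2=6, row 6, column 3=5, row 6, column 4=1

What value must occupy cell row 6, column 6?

Cell row 6, column 6 itself could take any of {2, 4} by direct elimination.
Consider where 2 can go in column 6.
row 1, column 6 is out (row 1 already has a 2).
row 5, column 6 is out (row 5 already has a 2).
So the only cell in column 6 that can hold 2 is row 6, column 6.
Therefore row 6, column 6 = 2.

2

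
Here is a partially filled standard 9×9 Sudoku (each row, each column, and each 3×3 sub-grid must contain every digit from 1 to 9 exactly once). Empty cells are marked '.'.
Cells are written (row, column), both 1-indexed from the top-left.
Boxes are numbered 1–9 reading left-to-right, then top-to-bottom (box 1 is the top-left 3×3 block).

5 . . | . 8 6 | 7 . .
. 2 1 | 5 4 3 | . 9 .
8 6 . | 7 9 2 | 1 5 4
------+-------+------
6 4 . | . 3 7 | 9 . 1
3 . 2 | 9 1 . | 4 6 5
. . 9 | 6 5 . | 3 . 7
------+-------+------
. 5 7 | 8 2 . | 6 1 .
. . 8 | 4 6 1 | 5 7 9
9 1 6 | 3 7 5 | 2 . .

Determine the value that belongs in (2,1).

7

Row 2 already contains {1, 2, 3, 4, 5, 9}.
Column 1 already contains {3, 5, 6, 8, 9}.
Its 3×3 block (box 1) already contains {1, 2, 5, 6, 8}.
The only value from 1–9 not eliminated is 7, so (2,1) = 7.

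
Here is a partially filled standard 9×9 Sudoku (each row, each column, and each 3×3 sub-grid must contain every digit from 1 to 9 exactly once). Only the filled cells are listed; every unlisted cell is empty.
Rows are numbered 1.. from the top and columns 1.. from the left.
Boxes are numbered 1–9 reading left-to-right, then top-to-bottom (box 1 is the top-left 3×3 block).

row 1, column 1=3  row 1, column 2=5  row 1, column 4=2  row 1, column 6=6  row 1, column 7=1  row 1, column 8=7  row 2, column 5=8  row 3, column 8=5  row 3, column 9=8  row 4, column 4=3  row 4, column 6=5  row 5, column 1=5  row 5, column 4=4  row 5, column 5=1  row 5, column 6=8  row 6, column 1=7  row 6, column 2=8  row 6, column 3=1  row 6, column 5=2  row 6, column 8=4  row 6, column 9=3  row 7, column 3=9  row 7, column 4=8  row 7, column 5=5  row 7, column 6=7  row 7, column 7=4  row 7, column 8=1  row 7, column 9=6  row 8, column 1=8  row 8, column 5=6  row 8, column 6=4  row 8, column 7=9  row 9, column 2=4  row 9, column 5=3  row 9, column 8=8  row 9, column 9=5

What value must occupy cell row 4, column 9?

Cell row 4, column 9 itself could take any of {1, 2, 7, 9} by direct elimination.
Consider where 1 can go in row 4.
row 4, column 1 is out (box 4 already has a 1). row 4, column 2 is out (box 4 already has a 1). row 4, column 3 is out (column 3 already has a 1). row 4, column 5 is out (column 5 already has a 1). The remaining empty cells in row 4 are similarly blocked.
So the only cell in row 4 that can hold 1 is row 4, column 9.
Therefore row 4, column 9 = 1.

1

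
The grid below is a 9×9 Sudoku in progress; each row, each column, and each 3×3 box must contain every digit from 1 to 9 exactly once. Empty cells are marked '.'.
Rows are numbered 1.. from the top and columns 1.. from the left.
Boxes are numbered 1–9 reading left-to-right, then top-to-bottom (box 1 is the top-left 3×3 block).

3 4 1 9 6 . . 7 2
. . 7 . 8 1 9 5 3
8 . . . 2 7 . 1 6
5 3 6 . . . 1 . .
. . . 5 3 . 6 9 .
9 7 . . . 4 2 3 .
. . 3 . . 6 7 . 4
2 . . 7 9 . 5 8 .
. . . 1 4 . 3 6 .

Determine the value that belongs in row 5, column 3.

2

Cell row 5, column 3 itself could take any of {2, 4, 8} by direct elimination.
Consider where 2 can go in column 3.
row 3, column 3 is out (row 3 already has a 2).
row 6, column 3 is out (row 6 already has a 2).
row 8, column 3 is out (row 8 already has a 2).
row 9, column 3 is out (box 7 already has a 2).
So the only cell in column 3 that can hold 2 is row 5, column 3.
Therefore row 5, column 3 = 2.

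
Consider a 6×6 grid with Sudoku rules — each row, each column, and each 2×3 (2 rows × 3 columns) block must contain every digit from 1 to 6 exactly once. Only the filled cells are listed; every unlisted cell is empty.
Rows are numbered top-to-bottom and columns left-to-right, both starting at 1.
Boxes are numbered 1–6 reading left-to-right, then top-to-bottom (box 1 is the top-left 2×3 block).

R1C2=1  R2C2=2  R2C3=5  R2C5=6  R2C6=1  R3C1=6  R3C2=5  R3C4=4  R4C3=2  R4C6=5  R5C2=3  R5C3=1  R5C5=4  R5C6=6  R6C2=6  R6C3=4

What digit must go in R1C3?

6

Cell R1C3 itself could take any of {3, 6} by direct elimination.
Consider where 6 can go in column 3.
R3C3 is out (row 3 already has a 6).
So the only cell in column 3 that can hold 6 is R1C3.
Therefore R1C3 = 6.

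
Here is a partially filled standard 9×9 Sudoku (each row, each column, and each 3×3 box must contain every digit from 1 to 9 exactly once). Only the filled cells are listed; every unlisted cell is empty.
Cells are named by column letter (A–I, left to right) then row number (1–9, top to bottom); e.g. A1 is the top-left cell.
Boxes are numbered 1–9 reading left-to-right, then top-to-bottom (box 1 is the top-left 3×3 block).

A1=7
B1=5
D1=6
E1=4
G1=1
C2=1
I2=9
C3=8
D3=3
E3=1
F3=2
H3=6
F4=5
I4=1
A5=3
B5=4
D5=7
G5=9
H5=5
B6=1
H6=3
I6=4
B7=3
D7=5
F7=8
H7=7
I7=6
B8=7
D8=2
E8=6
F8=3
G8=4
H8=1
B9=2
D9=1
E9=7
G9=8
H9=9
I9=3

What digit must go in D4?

4

Cell D4 itself could take any of {4, 8, 9} by direct elimination.
Consider where 4 can go in row 4.
A4 is out (box 4 already has a 4). B4 is out (column B already has a 4). C4 is out (box 4 already has a 4). E4 is out (column E already has a 4). The remaining empty cells in row 4 are similarly blocked.
So the only cell in row 4 that can hold 4 is D4.
Therefore D4 = 4.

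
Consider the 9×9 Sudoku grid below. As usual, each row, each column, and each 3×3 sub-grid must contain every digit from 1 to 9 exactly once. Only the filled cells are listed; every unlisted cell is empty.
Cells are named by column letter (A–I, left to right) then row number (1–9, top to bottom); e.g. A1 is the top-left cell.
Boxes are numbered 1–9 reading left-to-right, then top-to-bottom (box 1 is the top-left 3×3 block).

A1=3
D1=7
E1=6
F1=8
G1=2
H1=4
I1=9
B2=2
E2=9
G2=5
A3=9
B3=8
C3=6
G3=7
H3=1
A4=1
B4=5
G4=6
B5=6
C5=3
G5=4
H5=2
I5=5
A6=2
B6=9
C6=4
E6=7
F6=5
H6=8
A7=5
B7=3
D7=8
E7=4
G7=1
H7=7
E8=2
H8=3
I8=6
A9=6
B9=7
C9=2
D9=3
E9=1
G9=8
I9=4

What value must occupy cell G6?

3

Row 6 already contains {2, 4, 5, 7, 8, 9}.
Column G already contains {1, 2, 4, 5, 6, 7, 8}.
Its 3×3 block (box 6) already contains {2, 4, 5, 6, 8}.
The only value from 1–9 not eliminated is 3, so G6 = 3.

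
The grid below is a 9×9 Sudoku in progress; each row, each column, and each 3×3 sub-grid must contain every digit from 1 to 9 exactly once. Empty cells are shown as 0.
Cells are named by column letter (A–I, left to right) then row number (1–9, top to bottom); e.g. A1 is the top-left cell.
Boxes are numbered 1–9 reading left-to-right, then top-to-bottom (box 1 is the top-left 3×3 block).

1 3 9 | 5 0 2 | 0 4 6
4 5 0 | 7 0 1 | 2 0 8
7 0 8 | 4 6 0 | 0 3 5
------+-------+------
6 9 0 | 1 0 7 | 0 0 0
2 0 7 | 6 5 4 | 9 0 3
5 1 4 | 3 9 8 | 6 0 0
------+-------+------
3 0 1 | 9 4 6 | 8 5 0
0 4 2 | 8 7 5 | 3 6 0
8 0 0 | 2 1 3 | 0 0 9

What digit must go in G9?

4

Cell G9 itself could take any of {4, 7} by direct elimination.
Consider where 4 can go in row 9.
B9 is out (column B already has a 4).
C9 is out (column C already has a 4).
H9 is out (column H already has a 4).
So the only cell in row 9 that can hold 4 is G9.
Therefore G9 = 4.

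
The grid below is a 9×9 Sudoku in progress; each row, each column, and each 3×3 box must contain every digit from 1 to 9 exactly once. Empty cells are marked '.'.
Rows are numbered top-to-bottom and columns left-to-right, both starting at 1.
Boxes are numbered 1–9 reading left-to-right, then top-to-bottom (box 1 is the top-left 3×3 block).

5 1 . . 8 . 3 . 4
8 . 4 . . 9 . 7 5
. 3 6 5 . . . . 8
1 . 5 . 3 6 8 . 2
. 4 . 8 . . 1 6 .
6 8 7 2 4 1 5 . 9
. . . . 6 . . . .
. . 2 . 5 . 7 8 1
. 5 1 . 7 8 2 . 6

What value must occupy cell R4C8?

Row 4 already contains {1, 2, 3, 5, 6, 8}.
Column 8 already contains {6, 7, 8}.
Its 3×3 block (box 6) already contains {1, 2, 5, 6, 8, 9}.
The only value from 1–9 not eliminated is 4, so R4C8 = 4.

4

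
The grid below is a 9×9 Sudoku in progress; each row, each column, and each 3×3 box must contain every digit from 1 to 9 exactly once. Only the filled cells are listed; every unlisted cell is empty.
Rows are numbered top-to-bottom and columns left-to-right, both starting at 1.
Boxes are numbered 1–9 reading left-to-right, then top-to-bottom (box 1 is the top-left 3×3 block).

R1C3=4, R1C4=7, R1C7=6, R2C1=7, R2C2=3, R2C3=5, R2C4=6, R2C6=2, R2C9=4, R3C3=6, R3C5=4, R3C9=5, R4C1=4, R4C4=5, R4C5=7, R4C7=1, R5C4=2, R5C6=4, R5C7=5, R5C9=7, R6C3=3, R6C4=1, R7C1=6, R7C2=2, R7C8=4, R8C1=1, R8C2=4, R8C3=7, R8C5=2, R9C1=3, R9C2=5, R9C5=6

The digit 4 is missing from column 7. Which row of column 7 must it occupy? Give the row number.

6

Consider where 4 can go in column 7.
R2C7 is out (row 2 already has a 4).
R3C7 is out (row 3 already has a 4).
R7C7 is out (row 7 already has a 4).
R8C7 is out (row 8 already has a 4).
R9C7 is out (box 9 already has a 4).
So the only cell in column 7 that can hold 4 is R6C7.
That is row 6.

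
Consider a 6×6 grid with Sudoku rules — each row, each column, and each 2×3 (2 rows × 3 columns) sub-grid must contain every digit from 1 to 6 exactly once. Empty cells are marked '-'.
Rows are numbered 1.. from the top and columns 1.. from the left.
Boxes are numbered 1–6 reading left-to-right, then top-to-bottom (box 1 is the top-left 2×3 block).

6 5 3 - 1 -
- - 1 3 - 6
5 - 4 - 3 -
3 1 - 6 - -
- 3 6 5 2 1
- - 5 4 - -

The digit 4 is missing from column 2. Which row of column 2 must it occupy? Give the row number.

2

Consider where 4 can go in column 2.
row 3, column 2 is out (row 3 already has a 4).
row 6, column 2 is out (row 6 already has a 4).
So the only cell in column 2 that can hold 4 is row 2, column 2.
That is row 2.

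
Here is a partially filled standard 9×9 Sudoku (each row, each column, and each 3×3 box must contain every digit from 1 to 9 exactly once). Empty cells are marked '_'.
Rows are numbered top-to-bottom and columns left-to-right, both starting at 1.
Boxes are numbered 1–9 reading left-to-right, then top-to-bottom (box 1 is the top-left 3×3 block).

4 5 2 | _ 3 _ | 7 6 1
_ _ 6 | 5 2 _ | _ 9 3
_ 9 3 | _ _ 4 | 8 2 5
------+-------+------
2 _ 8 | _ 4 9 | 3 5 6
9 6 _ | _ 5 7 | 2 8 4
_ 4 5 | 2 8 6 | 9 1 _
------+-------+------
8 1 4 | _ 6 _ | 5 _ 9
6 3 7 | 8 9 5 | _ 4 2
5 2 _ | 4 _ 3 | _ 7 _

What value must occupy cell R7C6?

2

Row 7 already contains {1, 4, 5, 6, 8, 9}.
Column 6 already contains {3, 4, 5, 6, 7, 9}.
Its 3×3 block (box 8) already contains {3, 4, 5, 6, 8, 9}.
The only value from 1–9 not eliminated is 2, so R7C6 = 2.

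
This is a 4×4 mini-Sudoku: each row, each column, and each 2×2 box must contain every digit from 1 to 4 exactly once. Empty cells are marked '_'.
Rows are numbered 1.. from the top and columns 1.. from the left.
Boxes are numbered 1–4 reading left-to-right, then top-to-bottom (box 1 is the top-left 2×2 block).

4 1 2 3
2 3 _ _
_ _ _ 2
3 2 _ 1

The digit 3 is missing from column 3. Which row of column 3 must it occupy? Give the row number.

Consider where 3 can go in column 3.
row 2, column 3 is out (row 2 already has a 3).
row 4, column 3 is out (row 4 already has a 3).
So the only cell in column 3 that can hold 3 is row 3, column 3.
That is row 3.

3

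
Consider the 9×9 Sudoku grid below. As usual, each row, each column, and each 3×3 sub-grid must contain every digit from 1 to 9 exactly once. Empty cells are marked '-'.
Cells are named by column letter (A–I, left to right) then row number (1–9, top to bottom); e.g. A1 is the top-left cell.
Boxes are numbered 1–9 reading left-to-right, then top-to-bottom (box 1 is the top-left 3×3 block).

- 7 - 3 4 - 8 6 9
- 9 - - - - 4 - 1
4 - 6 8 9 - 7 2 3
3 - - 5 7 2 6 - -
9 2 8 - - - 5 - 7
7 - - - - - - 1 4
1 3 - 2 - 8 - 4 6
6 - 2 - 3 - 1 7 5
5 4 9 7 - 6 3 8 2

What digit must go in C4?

4

Cell C4 itself could take any of {1, 4} by direct elimination.
Consider where 4 can go in row 4.
B4 is out (column B already has a 4).
H4 is out (column H already has a 4).
I4 is out (column I already has a 4).
So the only cell in row 4 that can hold 4 is C4.
Therefore C4 = 4.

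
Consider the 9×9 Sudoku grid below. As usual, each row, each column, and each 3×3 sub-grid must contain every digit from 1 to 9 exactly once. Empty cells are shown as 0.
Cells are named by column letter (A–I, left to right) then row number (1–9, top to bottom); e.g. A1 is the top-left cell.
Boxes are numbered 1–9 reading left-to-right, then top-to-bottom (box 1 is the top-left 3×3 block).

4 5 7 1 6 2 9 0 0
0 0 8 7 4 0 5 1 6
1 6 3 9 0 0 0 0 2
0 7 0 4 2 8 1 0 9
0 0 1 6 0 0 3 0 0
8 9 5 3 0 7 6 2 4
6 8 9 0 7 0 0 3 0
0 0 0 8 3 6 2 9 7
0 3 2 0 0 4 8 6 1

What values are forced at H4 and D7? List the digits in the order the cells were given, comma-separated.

For H4:
  Row 4 already contains {1, 2, 4, 7, 8, 9}.
  Column H already contains {1, 2, 3, 6, 9}.
  Its 3×3 block (box 6) already contains {1, 2, 3, 4, 6, 9}.
  The only value from 1–9 not eliminated is 5, so H4 = 5.
For D7:
  Consider where 2 can go in box 8.
  F7 is out (column F already has a 2).
  D9 is out (row 9 already has a 2).
  E9 is out (row 9 already has a 2).
  So the only cell in box 8 that can hold 2 is D7.
  So D7 = 2.

5,2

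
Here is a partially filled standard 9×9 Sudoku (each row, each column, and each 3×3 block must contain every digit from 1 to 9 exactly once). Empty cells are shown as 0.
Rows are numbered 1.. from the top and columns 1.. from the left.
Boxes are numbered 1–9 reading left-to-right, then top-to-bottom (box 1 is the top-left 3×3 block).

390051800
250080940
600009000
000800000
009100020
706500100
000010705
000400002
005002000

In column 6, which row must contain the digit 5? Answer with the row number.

Consider where 5 can go in column 6.
row 2, column 6 is out (row 2 already has a 5).
row 4, column 6 is out (box 5 already has a 5).
row 5, column 6 is out (box 5 already has a 5).
row 6, column 6 is out (row 6 already has a 5).
row 7, column 6 is out (row 7 already has a 5).
So the only cell in column 6 that can hold 5 is row 8, column 6.
That is row 8.

8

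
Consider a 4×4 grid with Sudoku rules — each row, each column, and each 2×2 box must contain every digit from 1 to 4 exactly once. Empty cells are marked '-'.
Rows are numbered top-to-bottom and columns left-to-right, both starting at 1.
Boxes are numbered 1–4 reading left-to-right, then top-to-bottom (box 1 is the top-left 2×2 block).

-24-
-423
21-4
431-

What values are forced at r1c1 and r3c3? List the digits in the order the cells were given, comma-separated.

3,3

For r1c1:
  Consider where 3 can go in row 1.
  r1c4 is out (column 4 already has a 3).
  So the only cell in row 1 that can hold 3 is r1c1.
  So r1c1 = 3.
For r3c3:
  Row 3 already contains {1, 2, 4}.
  Column 3 already contains {1, 2, 4}.
  Its 2×2 block (box 4) already contains {1, 4}.
  The only value from 1–4 not eliminated is 3, so r3c3 = 3.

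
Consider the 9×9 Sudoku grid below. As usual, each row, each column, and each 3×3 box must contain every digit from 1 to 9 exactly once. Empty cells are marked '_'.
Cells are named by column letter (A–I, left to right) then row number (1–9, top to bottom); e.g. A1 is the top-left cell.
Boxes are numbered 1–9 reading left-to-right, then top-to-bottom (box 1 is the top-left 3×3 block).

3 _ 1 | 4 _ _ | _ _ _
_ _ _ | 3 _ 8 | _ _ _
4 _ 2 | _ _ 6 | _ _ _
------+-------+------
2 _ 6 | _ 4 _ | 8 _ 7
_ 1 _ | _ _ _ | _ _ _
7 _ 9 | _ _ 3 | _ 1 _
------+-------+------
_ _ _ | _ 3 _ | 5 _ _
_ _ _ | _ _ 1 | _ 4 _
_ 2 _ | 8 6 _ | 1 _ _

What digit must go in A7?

1

Cell A7 itself could take any of {1, 6, 8, 9} by direct elimination.
Consider where 1 can go in box 7.
B7 is out (column B already has a 1). C7 is out (column C already has a 1). A8 is out (row 8 already has a 1). B8 is out (row 8 already has a 1). The remaining empty cells in box 7 are similarly blocked.
So the only cell in box 7 that can hold 1 is A7.
Therefore A7 = 1.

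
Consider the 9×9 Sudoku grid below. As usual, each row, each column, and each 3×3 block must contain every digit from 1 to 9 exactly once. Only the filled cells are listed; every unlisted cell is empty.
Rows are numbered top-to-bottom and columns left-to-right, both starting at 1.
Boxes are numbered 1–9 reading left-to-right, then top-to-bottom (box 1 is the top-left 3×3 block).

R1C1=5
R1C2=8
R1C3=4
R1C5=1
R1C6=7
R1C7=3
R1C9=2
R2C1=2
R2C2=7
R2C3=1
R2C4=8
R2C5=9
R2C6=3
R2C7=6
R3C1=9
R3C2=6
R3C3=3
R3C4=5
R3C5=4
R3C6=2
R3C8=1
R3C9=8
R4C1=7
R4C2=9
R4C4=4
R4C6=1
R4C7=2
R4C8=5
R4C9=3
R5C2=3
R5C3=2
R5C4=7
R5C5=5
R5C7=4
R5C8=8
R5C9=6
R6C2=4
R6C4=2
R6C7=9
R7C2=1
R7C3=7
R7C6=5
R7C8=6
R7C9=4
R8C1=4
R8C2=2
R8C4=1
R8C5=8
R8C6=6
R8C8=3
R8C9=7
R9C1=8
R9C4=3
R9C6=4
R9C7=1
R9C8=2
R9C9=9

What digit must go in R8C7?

Row 8 already contains {1, 2, 3, 4, 6, 7, 8}.
Column 7 already contains {1, 2, 3, 4, 6, 9}.
Its 3×3 block (box 9) already contains {1, 2, 3, 4, 6, 7, 9}.
The only value from 1–9 not eliminated is 5, so R8C7 = 5.

5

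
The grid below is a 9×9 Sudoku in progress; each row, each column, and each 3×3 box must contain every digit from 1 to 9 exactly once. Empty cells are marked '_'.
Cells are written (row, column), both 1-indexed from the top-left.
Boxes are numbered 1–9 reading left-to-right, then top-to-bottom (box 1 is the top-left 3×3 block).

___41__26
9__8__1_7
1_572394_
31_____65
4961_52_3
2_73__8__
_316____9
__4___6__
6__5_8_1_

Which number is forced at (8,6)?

1

Cell (8,6) itself could take any of {1, 2, 7, 9} by direct elimination.
Consider where 1 can go in column 6.
(1,6) is out (row 1 already has a 1).
(2,6) is out (row 2 already has a 1).
(4,6) is out (row 4 already has a 1).
(6,6) is out (box 5 already has a 1).
(7,6) is out (row 7 already has a 1).
So the only cell in column 6 that can hold 1 is (8,6).
Therefore (8,6) = 1.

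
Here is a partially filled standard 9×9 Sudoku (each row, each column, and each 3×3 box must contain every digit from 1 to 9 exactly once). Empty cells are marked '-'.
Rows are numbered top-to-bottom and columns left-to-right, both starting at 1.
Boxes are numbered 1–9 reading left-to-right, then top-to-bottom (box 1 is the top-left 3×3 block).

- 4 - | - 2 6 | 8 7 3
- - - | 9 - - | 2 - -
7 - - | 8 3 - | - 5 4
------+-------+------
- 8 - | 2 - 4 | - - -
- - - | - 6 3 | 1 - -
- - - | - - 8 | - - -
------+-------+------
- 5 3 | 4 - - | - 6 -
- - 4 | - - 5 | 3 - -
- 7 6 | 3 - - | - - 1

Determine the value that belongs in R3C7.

Cell R3C7 itself could take any of {6, 9} by direct elimination.
Consider where 9 can go in box 3.
R2C8 is out (row 2 already has a 9).
R2C9 is out (row 2 already has a 9).
So the only cell in box 3 that can hold 9 is R3C7.
Therefore R3C7 = 9.

9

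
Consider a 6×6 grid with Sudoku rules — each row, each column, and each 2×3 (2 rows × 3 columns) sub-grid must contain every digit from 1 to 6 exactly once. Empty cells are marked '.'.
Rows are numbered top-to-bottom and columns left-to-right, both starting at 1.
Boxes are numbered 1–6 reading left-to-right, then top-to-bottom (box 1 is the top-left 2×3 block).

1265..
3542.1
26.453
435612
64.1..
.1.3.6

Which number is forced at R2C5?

6

Row 2 already contains {1, 2, 3, 4, 5}.
Column 5 already contains {1, 5}.
Its 2×3 block (box 2) already contains {1, 2, 5}.
The only value from 1–6 not eliminated is 6, so R2C5 = 6.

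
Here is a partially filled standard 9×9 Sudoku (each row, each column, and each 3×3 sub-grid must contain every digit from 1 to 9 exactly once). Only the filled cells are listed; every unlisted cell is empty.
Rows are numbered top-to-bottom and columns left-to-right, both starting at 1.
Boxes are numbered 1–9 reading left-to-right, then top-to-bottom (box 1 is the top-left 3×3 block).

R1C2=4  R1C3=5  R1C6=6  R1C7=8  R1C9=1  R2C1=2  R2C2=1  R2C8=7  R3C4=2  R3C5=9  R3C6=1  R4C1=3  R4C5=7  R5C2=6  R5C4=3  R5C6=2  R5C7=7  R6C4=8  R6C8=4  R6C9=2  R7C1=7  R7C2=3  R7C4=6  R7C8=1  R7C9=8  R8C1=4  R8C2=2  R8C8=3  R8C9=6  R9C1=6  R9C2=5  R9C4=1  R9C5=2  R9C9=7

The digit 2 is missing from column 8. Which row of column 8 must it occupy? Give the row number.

1

Consider where 2 can go in column 8.
R3C8 is out (row 3 already has a 2).
R4C8 is out (box 6 already has a 2).
R5C8 is out (row 5 already has a 2).
R9C8 is out (row 9 already has a 2).
So the only cell in column 8 that can hold 2 is R1C8.
That is row 1.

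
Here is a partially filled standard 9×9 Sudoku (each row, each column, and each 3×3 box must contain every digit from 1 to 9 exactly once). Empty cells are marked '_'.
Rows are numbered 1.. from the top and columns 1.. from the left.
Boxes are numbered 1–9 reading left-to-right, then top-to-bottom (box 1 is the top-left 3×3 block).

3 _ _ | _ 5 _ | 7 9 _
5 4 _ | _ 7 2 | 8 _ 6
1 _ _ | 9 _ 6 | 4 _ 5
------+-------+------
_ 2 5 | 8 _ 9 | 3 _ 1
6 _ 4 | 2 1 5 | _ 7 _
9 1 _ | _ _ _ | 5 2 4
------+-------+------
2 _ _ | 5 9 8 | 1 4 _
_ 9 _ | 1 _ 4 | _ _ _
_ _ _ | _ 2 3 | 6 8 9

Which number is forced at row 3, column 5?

8

Cell row 3, column 5 itself could take any of {3, 8} by direct elimination.
Consider where 8 can go in column 5.
row 4, column 5 is out (row 4 already has a 8).
row 6, column 5 is out (box 5 already has a 8).
row 8, column 5 is out (box 8 already has a 8).
So the only cell in column 5 that can hold 8 is row 3, column 5.
Therefore row 3, column 5 = 8.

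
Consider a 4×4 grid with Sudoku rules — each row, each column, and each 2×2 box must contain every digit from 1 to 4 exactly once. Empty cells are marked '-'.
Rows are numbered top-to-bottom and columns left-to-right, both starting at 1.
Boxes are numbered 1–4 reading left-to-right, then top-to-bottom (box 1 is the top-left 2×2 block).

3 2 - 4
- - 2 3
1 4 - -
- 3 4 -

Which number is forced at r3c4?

Row 3 already contains {1, 4}.
Column 4 already contains {3, 4}.
Its 2×2 block (box 4) already contains {4}.
The only value from 1–4 not eliminated is 2, so r3c4 = 2.

2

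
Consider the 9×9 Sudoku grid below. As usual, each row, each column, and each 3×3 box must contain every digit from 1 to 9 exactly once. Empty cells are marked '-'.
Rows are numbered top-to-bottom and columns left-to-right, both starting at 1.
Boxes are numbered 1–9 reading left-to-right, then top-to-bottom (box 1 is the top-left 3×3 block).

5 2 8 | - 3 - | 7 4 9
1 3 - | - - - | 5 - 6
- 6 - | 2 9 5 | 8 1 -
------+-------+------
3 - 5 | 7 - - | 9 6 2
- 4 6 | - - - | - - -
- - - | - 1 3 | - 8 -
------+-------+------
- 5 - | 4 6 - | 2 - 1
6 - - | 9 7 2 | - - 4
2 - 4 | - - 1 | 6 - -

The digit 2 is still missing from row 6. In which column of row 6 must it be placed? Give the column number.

3

Consider where 2 can go in row 6.
R6C1 is out (column 1 already has a 2).
R6C2 is out (column 2 already has a 2).
R6C4 is out (column 4 already has a 2).
R6C7 is out (column 7 already has a 2).
R6C9 is out (column 9 already has a 2).
So the only cell in row 6 that can hold 2 is R6C3.
That is column 3.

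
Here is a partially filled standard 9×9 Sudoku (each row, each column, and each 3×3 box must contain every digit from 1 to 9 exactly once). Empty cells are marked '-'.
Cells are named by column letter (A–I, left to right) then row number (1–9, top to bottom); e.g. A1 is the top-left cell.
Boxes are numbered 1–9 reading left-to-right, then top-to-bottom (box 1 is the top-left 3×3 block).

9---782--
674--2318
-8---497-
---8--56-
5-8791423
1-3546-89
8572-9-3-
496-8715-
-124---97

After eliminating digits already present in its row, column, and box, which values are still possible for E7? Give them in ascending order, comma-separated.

1,6

Row 7 already contains {2, 3, 5, 7, 8, 9}.
Column E already contains {4, 7, 8, 9}.
Its 3×3 block (box 8) already contains {2, 4, 7, 8, 9}.
Removing those from 1–9 leaves {1, 6} as the candidates for E7.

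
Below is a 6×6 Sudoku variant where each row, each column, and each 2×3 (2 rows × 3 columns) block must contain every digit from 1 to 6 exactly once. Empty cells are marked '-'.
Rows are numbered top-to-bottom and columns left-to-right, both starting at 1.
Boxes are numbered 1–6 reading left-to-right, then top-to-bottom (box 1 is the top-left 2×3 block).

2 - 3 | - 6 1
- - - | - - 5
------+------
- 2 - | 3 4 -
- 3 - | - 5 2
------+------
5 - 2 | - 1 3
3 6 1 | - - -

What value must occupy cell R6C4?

5

Cell R6C4 itself could take any of {2, 4, 5} by direct elimination.
Consider where 5 can go in box 6.
R5C4 is out (row 5 already has a 5).
R6C5 is out (column 5 already has a 5).
R6C6 is out (column 6 already has a 5).
So the only cell in box 6 that can hold 5 is R6C4.
Therefore R6C4 = 5.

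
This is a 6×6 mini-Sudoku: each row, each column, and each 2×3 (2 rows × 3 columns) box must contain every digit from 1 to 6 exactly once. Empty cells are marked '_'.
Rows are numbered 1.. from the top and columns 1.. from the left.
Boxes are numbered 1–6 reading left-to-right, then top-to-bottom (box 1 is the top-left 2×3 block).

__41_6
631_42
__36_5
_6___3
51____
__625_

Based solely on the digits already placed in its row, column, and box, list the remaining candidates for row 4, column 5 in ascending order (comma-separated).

Row 4 already contains {3, 6}.
Column 5 already contains {4, 5}.
Its 2×3 block (box 4) already contains {3, 5, 6}.
Removing those from 1–6 leaves {1, 2} as the candidates for row 4, column 5.

1,2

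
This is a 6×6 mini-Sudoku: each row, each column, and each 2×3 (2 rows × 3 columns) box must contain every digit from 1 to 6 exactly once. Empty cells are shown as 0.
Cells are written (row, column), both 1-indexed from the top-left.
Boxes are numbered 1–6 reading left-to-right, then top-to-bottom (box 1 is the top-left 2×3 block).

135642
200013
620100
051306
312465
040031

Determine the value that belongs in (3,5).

Row 3 already contains {1, 2, 6}.
Column 5 already contains {1, 3, 4, 6}.
Its 2×3 block (box 4) already contains {1, 3, 6}.
The only value from 1–6 not eliminated is 5, so (3,5) = 5.

5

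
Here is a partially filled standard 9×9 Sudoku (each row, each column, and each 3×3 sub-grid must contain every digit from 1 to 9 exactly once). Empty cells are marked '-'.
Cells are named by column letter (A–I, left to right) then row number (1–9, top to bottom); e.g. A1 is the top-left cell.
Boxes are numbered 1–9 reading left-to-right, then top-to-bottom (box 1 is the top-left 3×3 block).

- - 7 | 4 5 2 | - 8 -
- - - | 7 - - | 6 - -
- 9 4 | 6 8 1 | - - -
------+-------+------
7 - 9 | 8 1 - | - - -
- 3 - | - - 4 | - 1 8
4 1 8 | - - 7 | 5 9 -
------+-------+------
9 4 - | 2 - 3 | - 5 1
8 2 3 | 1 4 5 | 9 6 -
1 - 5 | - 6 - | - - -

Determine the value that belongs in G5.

Cell G5 itself could take any of {2, 7} by direct elimination.
Consider where 7 can go in row 5.
A5 is out (column A already has a 7).
C5 is out (column C already has a 7).
D5 is out (column D already has a 7).
E5 is out (box 5 already has a 7).
So the only cell in row 5 that can hold 7 is G5.
Therefore G5 = 7.

7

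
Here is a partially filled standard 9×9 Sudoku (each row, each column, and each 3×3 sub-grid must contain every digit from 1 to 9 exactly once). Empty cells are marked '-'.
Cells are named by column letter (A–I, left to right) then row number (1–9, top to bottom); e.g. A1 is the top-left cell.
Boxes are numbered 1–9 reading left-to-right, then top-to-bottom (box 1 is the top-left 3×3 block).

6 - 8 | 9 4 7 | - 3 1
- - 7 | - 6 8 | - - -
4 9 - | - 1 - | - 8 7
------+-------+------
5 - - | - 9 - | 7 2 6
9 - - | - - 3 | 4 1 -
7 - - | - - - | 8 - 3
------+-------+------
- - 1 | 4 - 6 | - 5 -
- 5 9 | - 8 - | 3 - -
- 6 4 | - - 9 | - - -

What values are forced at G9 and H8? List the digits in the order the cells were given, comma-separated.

For G9:
  Consider where 1 can go in column G.
  G1 is out (row 1 already has a 1).
  G2 is out (box 3 already has a 1).
  G3 is out (row 3 already has a 1).
  G7 is out (row 7 already has a 1).
  So the only cell in column G that can hold 1 is G9.
  So G9 = 1.
For H8:
  Consider where 6 can go in column H.
  H2 is out (row 2 already has a 6).
  H6 is out (box 6 already has a 6).
  H9 is out (row 9 already has a 6).
  So the only cell in column H that can hold 6 is H8.
  So H8 = 6.

1,6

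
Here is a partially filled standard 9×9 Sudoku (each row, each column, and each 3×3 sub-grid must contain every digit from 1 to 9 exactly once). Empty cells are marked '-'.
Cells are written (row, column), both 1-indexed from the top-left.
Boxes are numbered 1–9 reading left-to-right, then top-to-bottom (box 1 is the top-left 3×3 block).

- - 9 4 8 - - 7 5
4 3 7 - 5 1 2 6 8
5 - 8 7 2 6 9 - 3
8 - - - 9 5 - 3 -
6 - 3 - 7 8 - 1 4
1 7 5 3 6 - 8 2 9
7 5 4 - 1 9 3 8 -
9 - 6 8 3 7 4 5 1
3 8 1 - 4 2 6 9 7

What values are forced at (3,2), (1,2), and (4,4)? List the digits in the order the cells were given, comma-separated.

For (3,2):
  Row 3 already contains {2, 3, 5, 6, 7, 8, 9}.
  Column 2 already contains {3, 5, 7, 8}.
  Its 3×3 block (box 1) already contains {3, 4, 5, 7, 8, 9}.
  The only value from 1–9 not eliminated is 1, so (3,2) = 1.
For (1,2):
  Consider where 6 can go in row 1.
  (1,1) is out (column 1 already has a 6).
  (1,6) is out (column 6 already has a 6).
  (1,7) is out (column 7 already has a 6).
  So the only cell in row 1 that can hold 6 is (1,2).
  So (1,2) = 6.
For (4,4):
  Consider where 1 can go in box 5.
  (5,4) is out (row 5 already has a 1).
  (6,6) is out (row 6 already has a 1).
  So the only cell in box 5 that can hold 1 is (4,4).
  So (4,4) = 1.

1,6,1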